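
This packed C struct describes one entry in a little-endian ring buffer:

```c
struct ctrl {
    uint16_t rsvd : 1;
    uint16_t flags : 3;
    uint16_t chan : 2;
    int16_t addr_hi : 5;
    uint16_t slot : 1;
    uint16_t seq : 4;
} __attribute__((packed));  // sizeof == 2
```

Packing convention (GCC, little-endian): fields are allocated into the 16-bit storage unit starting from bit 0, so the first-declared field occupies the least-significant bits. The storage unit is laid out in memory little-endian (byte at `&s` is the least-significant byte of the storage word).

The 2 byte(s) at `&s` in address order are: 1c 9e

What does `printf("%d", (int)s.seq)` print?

[0]=0x1c [1]=0x9e (little-endian) → word 0x9e1c
rsvd:1 @ bit 0 → (0x9e1c>>0)&0x1 = 0x0
flags:3 @ bit 1 → (0x9e1c>>1)&0x7 = 0x6
chan:2 @ bit 4 → (0x9e1c>>4)&0x3 = 0x1
addr_hi:5 @ bit 6 → (0x9e1c>>6)&0x1f = 0x18
slot:1 @ bit 11 → (0x9e1c>>11)&0x1 = 0x1
seq:4 @ bit 12 → (0x9e1c>>12)&0xf = 0x9  ←

9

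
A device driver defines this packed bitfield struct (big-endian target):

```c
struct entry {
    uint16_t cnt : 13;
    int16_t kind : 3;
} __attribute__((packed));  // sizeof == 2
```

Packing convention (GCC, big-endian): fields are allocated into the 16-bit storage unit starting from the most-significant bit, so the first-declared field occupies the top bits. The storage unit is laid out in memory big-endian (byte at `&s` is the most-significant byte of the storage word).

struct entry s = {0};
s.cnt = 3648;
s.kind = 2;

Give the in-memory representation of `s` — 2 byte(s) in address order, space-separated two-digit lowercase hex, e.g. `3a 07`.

[3+:13] cnt=3648 & 0x1fff = 0xe40; word=0x7200
[0+:3] kind=2 & 0x7 = 0x2; word=0x7202
word = 0x7202 → big-endian bytes:
  [0]=0x72  [1]=0x02

72 02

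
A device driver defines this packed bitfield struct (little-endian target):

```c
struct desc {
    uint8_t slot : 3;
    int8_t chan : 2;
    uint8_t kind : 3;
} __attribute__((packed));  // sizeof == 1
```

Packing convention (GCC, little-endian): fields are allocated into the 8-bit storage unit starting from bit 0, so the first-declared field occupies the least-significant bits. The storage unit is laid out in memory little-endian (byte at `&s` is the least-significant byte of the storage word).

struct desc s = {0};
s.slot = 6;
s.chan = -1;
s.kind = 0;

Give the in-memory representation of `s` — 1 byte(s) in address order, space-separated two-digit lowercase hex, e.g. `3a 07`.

slot:3 = 6 → 0x6 << 0 → word 0x06
chan:2 = -1 → 0x3 << 3 → word 0x1e
kind:3 = 0 → 0x0 << 5 → word 0x1e
word = 0x1e → little-endian bytes:
  [0]=0x1e

1e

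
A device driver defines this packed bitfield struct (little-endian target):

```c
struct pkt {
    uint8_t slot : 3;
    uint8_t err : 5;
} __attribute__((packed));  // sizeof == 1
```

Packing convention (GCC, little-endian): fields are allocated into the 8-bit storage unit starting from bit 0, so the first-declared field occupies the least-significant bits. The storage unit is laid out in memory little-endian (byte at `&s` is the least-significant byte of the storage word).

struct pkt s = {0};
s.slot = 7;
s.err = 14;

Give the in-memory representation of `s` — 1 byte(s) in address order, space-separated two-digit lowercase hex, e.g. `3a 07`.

slot (3b) val=7 bits=0x7 at bit 0: 0x07
err (5b) val=14 bits=0xe at bit 3: 0x77
word = 0x77 → little-endian bytes:
  [0]=0x77

77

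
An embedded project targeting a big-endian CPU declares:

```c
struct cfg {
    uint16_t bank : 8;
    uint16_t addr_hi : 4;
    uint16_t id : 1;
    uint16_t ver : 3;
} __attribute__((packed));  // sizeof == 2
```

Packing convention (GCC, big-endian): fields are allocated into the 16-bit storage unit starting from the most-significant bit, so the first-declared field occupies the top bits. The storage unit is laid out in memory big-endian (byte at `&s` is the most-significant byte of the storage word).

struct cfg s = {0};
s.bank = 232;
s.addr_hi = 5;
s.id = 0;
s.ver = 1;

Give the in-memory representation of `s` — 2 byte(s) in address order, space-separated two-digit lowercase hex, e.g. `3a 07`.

e8 51

bank:8 = 232 → 0xe8 << 8 → word 0xe800
addr_hi:4 = 5 → 0x5 << 4 → word 0xe850
id:1 = 0 → 0x0 << 3 → word 0xe850
ver:3 = 1 → 0x1 << 0 → word 0xe851
word = 0xe851 → big-endian bytes:
  [0]=0xe8  [1]=0x51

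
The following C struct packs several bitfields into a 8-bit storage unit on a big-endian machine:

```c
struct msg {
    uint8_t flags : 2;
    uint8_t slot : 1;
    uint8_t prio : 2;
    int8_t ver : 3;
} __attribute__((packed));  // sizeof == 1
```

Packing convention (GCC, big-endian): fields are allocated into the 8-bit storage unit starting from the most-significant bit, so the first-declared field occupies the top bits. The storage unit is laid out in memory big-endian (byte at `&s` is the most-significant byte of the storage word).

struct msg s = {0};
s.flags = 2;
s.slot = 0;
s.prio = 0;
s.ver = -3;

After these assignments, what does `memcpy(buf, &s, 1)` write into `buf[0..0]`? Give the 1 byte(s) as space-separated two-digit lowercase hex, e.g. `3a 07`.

85

flags (2b) val=2 bits=0x2 at bit 6: 0x80
slot (1b) val=0 bits=0x0 at bit 5: 0x80
prio (2b) val=0 bits=0x0 at bit 3: 0x80
ver (3b) val=-3 bits=0x5 at bit 0: 0x85
word = 0x85 → big-endian bytes:
  [0]=0x85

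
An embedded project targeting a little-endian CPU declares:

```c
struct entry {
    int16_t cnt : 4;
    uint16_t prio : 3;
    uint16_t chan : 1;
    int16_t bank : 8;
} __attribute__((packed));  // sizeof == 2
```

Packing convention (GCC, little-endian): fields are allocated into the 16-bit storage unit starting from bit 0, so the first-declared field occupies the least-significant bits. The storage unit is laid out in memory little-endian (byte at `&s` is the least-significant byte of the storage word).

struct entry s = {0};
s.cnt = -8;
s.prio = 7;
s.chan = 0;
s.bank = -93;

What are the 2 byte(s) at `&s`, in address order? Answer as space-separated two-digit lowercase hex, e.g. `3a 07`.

78 a3

[0+:4] cnt=-8 & 0xf = 0x8; word=0x0008
[4+:3] prio=7 & 0x7 = 0x7; word=0x0078
[7+:1] chan=0 & 0x1 = 0x0; word=0x0078
[8+:8] bank=-93 & 0xff = 0xa3; word=0xa378
word = 0xa378 → little-endian bytes:
  [0]=0x78  [1]=0xa3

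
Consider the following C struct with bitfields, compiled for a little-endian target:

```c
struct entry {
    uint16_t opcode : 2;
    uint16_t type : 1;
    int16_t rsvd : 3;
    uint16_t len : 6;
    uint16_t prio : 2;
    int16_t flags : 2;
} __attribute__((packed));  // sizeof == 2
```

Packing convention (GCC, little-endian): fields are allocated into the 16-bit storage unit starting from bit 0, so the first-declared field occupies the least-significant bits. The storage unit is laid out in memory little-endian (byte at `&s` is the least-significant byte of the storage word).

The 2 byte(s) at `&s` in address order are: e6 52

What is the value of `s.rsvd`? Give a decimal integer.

[0]=0xe6 [1]=0x52 (little-endian) → word 0x52e6
opcode [0+:2] = (word>>0) & 0x3 = 2
type [2+:1] = (word>>2) & 0x1 = 1
rsvd [3+:3] = (word>>3) & 0x7 = 4  ←
len [6+:6] = (word>>6) & 0x3f = 11
prio [12+:2] = (word>>12) & 0x3 = 1
flags [14+:2] = (word>>14) & 0x3 = 1
rsvd signed 3b, MSB=1: 4 - 8 = -4

-4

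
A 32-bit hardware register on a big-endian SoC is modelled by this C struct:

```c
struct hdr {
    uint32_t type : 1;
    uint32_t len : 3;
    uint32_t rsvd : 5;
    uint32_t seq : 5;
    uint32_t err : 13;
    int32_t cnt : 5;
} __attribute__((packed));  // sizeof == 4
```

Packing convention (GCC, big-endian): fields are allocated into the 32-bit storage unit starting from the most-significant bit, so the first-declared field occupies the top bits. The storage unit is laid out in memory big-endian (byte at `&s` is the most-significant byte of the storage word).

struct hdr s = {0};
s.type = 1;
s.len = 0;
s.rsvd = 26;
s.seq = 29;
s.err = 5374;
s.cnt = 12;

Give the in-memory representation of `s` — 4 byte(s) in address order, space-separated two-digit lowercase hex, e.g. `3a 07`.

8d 76 9f cc

type:1 = 1 → 0x1 << 31 → word 0x80000000
len:3 = 0 → 0x0 << 28 → word 0x80000000
rsvd:5 = 26 → 0x1a << 23 → word 0x8d000000
seq:5 = 29 → 0x1d << 18 → word 0x8d740000
err:13 = 5374 → 0x14fe << 5 → word 0x8d769fc0
cnt:5 = 12 → 0xc << 0 → word 0x8d769fcc
word = 0x8d769fcc → big-endian bytes:
  [0]=0x8d  [1]=0x76  [2]=0x9f  [3]=0xcc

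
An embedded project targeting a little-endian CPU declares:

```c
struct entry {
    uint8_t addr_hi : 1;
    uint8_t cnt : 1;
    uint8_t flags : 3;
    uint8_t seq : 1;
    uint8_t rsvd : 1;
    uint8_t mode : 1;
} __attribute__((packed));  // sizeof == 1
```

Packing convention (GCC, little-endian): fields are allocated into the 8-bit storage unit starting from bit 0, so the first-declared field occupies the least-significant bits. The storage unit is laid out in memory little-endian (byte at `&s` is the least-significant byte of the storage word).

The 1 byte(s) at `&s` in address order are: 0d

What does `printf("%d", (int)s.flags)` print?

[0]=0x0d (little-endian) → word 0x0d
addr_hi [0+:1] = (word>>0) & 0x1 = 1
cnt [1+:1] = (word>>1) & 0x1 = 0
flags [2+:3] = (word>>2) & 0x7 = 3  ←
seq [5+:1] = (word>>5) & 0x1 = 0
rsvd [6+:1] = (word>>6) & 0x1 = 0
mode [7+:1] = (word>>7) & 0x1 = 0

3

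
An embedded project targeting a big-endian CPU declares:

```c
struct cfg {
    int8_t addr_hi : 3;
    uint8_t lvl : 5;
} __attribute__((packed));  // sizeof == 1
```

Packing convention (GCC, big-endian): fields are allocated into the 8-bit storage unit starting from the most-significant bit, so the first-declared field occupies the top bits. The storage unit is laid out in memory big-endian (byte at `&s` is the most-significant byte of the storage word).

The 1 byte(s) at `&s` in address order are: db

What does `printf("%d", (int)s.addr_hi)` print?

[0]=0xdb (big-endian) → word 0xdb
addr_hi [5+:3] = (word>>5) & 0x7 = 6  ←
lvl [0+:5] = (word>>0) & 0x1f = 27
addr_hi signed 3b, MSB=1: 6 - 8 = -2

-2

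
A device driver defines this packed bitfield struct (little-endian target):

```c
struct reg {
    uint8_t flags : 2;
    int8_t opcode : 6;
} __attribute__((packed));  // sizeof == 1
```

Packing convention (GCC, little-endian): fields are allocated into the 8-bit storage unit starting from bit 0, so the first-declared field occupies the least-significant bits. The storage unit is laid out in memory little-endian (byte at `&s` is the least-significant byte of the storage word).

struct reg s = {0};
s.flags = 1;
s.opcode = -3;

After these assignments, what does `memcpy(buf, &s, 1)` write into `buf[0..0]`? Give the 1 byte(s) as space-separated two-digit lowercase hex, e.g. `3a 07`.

[0+:2] flags=1 & 0x3 = 0x1; word=0x01
[2+:6] opcode=-3 & 0x3f = 0x3d; word=0xf5
word = 0xf5 → little-endian bytes:
  [0]=0xf5

f5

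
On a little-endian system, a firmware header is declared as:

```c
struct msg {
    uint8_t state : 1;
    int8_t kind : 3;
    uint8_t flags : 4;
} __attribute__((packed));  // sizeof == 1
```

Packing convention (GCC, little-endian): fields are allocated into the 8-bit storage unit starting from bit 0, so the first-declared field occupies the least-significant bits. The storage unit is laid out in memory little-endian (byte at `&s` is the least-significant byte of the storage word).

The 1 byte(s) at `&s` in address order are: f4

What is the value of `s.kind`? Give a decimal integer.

2

[0]=0xf4 (little-endian) → word 0xf4
state [0+:1] = (word>>0) & 0x1 = 0
kind [1+:3] = (word>>1) & 0x7 = 2  ←
flags [4+:4] = (word>>4) & 0xf = 15
kind signed 3b, MSB=0: value = 2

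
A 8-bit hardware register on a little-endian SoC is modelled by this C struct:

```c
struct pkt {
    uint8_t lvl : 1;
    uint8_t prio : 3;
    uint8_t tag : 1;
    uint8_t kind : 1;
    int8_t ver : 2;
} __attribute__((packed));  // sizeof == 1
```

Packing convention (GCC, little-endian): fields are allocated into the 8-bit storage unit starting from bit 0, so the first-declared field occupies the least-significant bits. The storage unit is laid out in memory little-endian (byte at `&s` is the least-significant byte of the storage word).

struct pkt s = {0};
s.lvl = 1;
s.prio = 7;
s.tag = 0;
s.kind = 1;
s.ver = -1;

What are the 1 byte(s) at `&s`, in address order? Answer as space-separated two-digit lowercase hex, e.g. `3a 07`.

lvl:1 = 1 → 0x1 << 0 → word 0x01
prio:3 = 7 → 0x7 << 1 → word 0x0f
tag:1 = 0 → 0x0 << 4 → word 0x0f
kind:1 = 1 → 0x1 << 5 → word 0x2f
ver:2 = -1 → 0x3 << 6 → word 0xef
word = 0xef → little-endian bytes:
  [0]=0xef

ef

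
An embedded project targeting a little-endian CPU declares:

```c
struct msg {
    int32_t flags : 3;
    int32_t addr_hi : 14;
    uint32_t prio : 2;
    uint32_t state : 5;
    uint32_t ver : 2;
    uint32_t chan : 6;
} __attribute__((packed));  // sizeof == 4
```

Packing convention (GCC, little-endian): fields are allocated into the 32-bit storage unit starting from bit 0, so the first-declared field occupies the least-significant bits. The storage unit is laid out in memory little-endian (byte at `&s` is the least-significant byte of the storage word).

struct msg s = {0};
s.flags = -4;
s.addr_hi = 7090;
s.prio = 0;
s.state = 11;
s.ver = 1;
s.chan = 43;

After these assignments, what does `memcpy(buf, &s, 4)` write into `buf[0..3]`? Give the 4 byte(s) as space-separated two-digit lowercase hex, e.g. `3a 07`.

94 dd 58 ad

[0+:3] flags=-4 & 0x7 = 0x4; word=0x00000004
[3+:14] addr_hi=7090 & 0x3fff = 0x1bb2; word=0x0000dd94
[17+:2] prio=0 & 0x3 = 0x0; word=0x0000dd94
[19+:5] state=11 & 0x1f = 0xb; word=0x0058dd94
[24+:2] ver=1 & 0x3 = 0x1; word=0x0158dd94
[26+:6] chan=43 & 0x3f = 0x2b; word=0xad58dd94
word = 0xad58dd94 → little-endian bytes:
  [0]=0x94  [1]=0xdd  [2]=0x58  [3]=0xad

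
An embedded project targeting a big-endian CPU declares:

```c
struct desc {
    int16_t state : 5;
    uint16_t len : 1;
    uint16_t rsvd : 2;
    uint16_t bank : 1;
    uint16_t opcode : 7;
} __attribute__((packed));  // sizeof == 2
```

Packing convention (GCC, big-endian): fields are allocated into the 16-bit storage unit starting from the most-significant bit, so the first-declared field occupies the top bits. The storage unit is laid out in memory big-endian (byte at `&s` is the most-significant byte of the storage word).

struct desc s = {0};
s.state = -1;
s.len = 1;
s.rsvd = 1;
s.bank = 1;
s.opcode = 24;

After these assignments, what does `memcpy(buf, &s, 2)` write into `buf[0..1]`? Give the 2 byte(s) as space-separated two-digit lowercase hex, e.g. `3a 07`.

state (5b) val=-1 bits=0x1f at bit 11: 0xf800
len (1b) val=1 bits=0x1 at bit 10: 0xfc00
rsvd (2b) val=1 bits=0x1 at bit 8: 0xfd00
bank (1b) val=1 bits=0x1 at bit 7: 0xfd80
opcode (7b) val=24 bits=0x18 at bit 0: 0xfd98
word = 0xfd98 → big-endian bytes:
  [0]=0xfd  [1]=0x98

fd 98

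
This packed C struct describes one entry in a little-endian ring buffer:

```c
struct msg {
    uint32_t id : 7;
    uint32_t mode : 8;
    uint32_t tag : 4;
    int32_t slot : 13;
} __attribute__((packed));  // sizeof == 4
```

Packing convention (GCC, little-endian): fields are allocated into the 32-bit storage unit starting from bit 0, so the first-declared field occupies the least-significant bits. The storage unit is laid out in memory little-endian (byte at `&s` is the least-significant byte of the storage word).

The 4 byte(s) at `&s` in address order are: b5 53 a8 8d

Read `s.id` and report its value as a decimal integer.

[0]=0xb5 [1]=0x53 [2]=0xa8 [3]=0x8d (little-endian) → word 0x8da853b5
id:7 @ bit 0 → (0x8da853b5>>0)&0x7f = 0x35  ←
mode:8 @ bit 7 → (0x8da853b5>>7)&0xff = 0xa7
tag:4 @ bit 15 → (0x8da853b5>>15)&0xf = 0x0
slot:13 @ bit 19 → (0x8da853b5>>19)&0x1fff = 0x11b5

53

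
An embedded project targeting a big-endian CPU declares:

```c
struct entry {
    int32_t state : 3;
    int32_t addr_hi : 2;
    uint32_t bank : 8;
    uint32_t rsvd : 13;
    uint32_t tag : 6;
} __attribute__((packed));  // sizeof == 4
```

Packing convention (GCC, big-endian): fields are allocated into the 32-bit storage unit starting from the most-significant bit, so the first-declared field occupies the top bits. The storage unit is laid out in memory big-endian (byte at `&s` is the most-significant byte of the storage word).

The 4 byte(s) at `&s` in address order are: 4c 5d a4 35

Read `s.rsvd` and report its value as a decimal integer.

[0]=0x4c [1]=0x5d [2]=0xa4 [3]=0x35 (big-endian) → word 0x4c5da435
state:3 @ bit 29 → (0x4c5da435>>29)&0x7 = 0x2
addr_hi:2 @ bit 27 → (0x4c5da435>>27)&0x3 = 0x1
bank:8 @ bit 19 → (0x4c5da435>>19)&0xff = 0x8b
rsvd:13 @ bit 6 → (0x4c5da435>>6)&0x1fff = 0x1690  ←
tag:6 @ bit 0 → (0x4c5da435>>0)&0x3f = 0x35

5776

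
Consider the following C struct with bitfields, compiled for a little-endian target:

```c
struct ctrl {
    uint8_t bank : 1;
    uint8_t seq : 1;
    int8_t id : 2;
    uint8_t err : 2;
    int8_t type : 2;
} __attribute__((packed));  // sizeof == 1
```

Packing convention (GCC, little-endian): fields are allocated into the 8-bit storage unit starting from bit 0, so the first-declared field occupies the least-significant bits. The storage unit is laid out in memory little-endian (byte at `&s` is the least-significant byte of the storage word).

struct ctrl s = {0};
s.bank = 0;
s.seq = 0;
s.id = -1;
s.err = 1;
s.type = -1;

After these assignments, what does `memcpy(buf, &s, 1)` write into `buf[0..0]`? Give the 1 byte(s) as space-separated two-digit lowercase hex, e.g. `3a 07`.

dc

bank (1b) val=0 bits=0x0 at bit 0: 0x00
seq (1b) val=0 bits=0x0 at bit 1: 0x00
id (2b) val=-1 bits=0x3 at bit 2: 0x0c
err (2b) val=1 bits=0x1 at bit 4: 0x1c
type (2b) val=-1 bits=0x3 at bit 6: 0xdc
word = 0xdc → little-endian bytes:
  [0]=0xdc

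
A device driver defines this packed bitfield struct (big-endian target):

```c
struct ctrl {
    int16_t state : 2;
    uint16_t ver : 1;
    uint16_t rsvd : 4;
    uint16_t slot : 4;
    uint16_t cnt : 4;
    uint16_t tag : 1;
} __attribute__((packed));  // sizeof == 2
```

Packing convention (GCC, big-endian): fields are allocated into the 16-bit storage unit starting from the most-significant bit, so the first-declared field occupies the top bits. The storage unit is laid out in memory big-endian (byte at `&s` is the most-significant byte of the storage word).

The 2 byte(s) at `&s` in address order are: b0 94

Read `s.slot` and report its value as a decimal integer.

4

[0]=0xb0 [1]=0x94 (big-endian) → word 0xb094
state [14+:2] = (word>>14) & 0x3 = 2
ver [13+:1] = (word>>13) & 0x1 = 1
rsvd [9+:4] = (word>>9) & 0xf = 8
slot [5+:4] = (word>>5) & 0xf = 4  ←
cnt [1+:4] = (word>>1) & 0xf = 10
tag [0+:1] = (word>>0) & 0x1 = 0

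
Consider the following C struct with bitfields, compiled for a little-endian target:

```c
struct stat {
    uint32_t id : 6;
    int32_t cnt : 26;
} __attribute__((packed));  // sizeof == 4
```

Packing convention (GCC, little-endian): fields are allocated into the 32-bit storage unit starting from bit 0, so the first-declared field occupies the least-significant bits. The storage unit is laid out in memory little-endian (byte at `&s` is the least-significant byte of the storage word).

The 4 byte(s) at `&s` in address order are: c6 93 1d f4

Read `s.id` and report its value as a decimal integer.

6

[0]=0xc6 [1]=0x93 [2]=0x1d [3]=0xf4 (little-endian) → word 0xf41d93c6
id [0+:6] = (word>>0) & 0x3f = 6  ←
cnt [6+:26] = (word>>6) & 0x3ffffff = 63993423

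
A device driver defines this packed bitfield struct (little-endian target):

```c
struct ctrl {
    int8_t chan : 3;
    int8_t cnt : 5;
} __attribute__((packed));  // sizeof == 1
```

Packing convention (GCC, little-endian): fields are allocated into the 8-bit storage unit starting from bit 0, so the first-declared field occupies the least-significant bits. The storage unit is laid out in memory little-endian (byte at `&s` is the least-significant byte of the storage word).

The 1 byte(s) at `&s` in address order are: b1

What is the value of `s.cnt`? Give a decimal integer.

[0]=0xb1 (little-endian) → word 0xb1
chan:3 @ bit 0 → (0xb1>>0)&0x7 = 0x1
cnt:5 @ bit 3 → (0xb1>>3)&0x1f = 0x16  ←
cnt signed 5b, MSB=1: 22 - 32 = -10

-10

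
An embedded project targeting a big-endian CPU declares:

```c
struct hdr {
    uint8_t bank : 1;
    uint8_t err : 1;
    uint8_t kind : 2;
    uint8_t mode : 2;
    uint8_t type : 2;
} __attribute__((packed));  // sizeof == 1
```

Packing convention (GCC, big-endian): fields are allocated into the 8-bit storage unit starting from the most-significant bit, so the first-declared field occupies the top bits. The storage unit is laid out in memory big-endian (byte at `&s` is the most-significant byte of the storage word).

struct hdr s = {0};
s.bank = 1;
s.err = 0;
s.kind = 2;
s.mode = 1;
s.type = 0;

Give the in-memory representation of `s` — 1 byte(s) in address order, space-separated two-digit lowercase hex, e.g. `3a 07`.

bank:1 = 1 → 0x1 << 7 → word 0x80
err:1 = 0 → 0x0 << 6 → word 0x80
kind:2 = 2 → 0x2 << 4 → word 0xa0
mode:2 = 1 → 0x1 << 2 → word 0xa4
type:2 = 0 → 0x0 << 0 → word 0xa4
word = 0xa4 → big-endian bytes:
  [0]=0xa4

a4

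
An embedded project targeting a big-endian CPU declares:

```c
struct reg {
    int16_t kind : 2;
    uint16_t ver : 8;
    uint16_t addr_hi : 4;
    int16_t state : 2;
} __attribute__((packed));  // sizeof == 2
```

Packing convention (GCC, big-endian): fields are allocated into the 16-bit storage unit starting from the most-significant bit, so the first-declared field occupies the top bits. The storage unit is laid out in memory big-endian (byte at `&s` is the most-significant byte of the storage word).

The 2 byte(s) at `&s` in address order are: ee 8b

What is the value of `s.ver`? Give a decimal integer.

[0]=0xee [1]=0x8b (big-endian) → word 0xee8b
kind:2 @ bit 14 → (0xee8b>>14)&0x3 = 0x3
ver:8 @ bit 6 → (0xee8b>>6)&0xff = 0xba  ←
addr_hi:4 @ bit 2 → (0xee8b>>2)&0xf = 0x2
state:2 @ bit 0 → (0xee8b>>0)&0x3 = 0x3

186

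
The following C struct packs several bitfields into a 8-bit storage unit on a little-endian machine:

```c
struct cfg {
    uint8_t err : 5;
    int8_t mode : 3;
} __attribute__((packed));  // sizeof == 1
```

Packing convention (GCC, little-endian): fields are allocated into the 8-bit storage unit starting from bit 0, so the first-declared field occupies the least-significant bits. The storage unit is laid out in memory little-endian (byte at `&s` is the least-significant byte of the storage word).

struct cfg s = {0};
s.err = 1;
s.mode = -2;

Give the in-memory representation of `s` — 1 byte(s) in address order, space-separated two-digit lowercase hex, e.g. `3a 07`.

c1

err:5 = 1 → 0x1 << 0 → word 0x01
mode:3 = -2 → 0x6 << 5 → word 0xc1
word = 0xc1 → little-endian bytes:
  [0]=0xc1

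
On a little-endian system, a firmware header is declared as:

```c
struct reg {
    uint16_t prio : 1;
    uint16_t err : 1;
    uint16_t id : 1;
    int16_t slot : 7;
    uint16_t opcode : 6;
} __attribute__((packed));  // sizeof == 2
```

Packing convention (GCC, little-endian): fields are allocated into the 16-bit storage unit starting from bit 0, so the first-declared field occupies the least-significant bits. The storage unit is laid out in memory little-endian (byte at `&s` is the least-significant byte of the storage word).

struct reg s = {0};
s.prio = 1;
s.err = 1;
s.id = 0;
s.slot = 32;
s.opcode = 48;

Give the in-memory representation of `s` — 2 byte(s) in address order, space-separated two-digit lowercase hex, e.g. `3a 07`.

03 c1

[0+:1] prio=1 & 0x1 = 0x1; word=0x0001
[1+:1] err=1 & 0x1 = 0x1; word=0x0003
[2+:1] id=0 & 0x1 = 0x0; word=0x0003
[3+:7] slot=32 & 0x7f = 0x20; word=0x0103
[10+:6] opcode=48 & 0x3f = 0x30; word=0xc103
word = 0xc103 → little-endian bytes:
  [0]=0x03  [1]=0xc1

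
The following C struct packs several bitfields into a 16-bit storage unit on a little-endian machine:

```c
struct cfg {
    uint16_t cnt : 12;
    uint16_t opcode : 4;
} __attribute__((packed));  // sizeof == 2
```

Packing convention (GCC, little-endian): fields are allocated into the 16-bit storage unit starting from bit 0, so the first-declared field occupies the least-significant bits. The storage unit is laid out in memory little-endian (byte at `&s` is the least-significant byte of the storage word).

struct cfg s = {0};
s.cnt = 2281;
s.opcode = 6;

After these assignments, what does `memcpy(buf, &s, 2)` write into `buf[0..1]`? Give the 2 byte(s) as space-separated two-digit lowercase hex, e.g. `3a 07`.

cnt:12 = 2281 → 0x8e9 << 0 → word 0x08e9
opcode:4 = 6 → 0x6 << 12 → word 0x68e9
word = 0x68e9 → little-endian bytes:
  [0]=0xe9  [1]=0x68

e9 68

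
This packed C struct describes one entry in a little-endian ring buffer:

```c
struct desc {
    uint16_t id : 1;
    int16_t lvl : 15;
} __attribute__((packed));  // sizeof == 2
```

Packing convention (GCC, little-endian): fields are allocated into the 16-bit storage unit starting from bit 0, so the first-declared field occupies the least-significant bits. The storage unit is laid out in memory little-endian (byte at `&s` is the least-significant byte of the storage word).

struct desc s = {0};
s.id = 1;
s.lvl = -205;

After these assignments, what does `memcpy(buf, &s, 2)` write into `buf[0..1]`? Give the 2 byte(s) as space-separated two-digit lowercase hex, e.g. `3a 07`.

67 fe

id:1 = 1 → 0x1 << 0 → word 0x0001
lvl:15 = -205 → 0x7f33 << 1 → word 0xfe67
word = 0xfe67 → little-endian bytes:
  [0]=0x67  [1]=0xfe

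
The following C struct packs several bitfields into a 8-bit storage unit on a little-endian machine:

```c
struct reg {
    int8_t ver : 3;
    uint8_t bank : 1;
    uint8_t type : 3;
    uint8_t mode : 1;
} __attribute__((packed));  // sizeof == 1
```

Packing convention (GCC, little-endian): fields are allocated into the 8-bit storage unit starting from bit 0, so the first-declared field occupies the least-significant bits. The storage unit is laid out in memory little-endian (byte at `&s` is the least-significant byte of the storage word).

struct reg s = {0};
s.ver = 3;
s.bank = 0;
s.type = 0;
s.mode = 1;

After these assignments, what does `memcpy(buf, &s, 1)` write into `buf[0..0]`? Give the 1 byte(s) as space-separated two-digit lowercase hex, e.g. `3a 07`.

ver (3b) val=3 bits=0x3 at bit 0: 0x03
bank (1b) val=0 bits=0x0 at bit 3: 0x03
type (3b) val=0 bits=0x0 at bit 4: 0x03
mode (1b) val=1 bits=0x1 at bit 7: 0x83
word = 0x83 → little-endian bytes:
  [0]=0x83

83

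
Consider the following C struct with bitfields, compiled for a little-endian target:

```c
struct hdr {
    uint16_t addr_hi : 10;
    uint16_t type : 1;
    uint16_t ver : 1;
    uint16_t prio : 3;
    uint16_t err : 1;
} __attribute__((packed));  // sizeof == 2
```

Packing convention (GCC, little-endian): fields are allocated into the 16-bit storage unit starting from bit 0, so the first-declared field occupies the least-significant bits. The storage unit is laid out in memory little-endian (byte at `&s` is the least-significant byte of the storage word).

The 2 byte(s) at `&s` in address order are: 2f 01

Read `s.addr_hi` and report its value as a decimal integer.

303

[0]=0x2f [1]=0x01 (little-endian) → word 0x012f
addr_hi [0+:10] = (word>>0) & 0x3ff = 303  ←
type [10+:1] = (word>>10) & 0x1 = 0
ver [11+:1] = (word>>11) & 0x1 = 0
prio [12+:3] = (word>>12) & 0x7 = 0
err [15+:1] = (word>>15) & 0x1 = 0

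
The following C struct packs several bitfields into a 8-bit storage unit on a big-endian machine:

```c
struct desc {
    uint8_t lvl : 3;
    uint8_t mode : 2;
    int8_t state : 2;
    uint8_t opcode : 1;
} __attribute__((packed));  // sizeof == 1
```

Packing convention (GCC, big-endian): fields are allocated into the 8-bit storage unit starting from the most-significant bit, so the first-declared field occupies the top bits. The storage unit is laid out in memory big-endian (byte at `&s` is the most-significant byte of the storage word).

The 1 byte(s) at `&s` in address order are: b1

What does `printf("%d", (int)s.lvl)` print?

[0]=0xb1 (big-endian) → word 0xb1
lvl [5+:3] = (word>>5) & 0x7 = 5  ←
mode [3+:2] = (word>>3) & 0x3 = 2
state [1+:2] = (word>>1) & 0x3 = 0
opcode [0+:1] = (word>>0) & 0x1 = 1

5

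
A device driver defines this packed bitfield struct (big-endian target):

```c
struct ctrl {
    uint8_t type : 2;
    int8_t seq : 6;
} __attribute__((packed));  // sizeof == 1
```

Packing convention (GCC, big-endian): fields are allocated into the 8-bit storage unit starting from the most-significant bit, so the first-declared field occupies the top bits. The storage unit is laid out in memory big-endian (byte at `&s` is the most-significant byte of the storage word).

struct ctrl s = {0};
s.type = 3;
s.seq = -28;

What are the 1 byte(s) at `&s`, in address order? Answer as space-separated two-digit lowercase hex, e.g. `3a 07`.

e4

type:2 = 3 → 0x3 << 6 → word 0xc0
seq:6 = -28 → 0x24 << 0 → word 0xe4
word = 0xe4 → big-endian bytes:
  [0]=0xe4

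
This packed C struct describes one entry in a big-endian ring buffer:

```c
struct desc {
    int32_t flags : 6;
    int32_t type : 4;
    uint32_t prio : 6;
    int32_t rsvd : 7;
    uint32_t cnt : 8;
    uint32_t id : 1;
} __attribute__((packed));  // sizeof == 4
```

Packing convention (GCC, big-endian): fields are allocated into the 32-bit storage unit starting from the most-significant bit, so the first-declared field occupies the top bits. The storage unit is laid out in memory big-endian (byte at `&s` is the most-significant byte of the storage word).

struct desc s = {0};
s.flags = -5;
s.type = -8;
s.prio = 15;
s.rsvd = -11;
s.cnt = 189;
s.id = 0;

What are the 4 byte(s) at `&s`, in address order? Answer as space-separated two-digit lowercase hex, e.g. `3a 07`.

ee 0f eb 7a

[26+:6] flags=-5 & 0x3f = 0x3b; word=0xec000000
[22+:4] type=-8 & 0xf = 0x8; word=0xee000000
[16+:6] prio=15 & 0x3f = 0xf; word=0xee0f0000
[9+:7] rsvd=-11 & 0x7f = 0x75; word=0xee0fea00
[1+:8] cnt=189 & 0xff = 0xbd; word=0xee0feb7a
[0+:1] id=0 & 0x1 = 0x0; word=0xee0feb7a
word = 0xee0feb7a → big-endian bytes:
  [0]=0xee  [1]=0x0f  [2]=0xeb  [3]=0x7a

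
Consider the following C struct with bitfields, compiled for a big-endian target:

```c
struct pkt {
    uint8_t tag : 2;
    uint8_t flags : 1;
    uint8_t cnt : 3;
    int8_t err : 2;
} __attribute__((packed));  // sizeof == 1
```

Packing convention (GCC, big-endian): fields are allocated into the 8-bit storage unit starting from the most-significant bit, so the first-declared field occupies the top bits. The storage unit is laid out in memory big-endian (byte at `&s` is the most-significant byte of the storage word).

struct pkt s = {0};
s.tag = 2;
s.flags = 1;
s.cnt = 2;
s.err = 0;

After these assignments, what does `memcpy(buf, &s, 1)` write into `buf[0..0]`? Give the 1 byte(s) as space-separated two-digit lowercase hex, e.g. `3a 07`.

a8

tag:2 = 2 → 0x2 << 6 → word 0x80
flags:1 = 1 → 0x1 << 5 → word 0xa0
cnt:3 = 2 → 0x2 << 2 → word 0xa8
err:2 = 0 → 0x0 << 0 → word 0xa8
word = 0xa8 → big-endian bytes:
  [0]=0xa8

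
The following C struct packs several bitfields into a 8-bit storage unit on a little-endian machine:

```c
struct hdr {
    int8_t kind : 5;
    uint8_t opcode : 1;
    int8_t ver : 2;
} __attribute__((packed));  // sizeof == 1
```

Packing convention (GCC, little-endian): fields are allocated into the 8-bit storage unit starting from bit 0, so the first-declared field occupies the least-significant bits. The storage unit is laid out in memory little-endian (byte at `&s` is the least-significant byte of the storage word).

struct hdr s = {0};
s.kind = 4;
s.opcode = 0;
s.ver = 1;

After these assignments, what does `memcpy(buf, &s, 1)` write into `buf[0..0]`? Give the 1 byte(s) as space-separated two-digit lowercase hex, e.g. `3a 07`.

kind (5b) val=4 bits=0x4 at bit 0: 0x04
opcode (1b) val=0 bits=0x0 at bit 5: 0x04
ver (2b) val=1 bits=0x1 at bit 6: 0x44
word = 0x44 → little-endian bytes:
  [0]=0x44

44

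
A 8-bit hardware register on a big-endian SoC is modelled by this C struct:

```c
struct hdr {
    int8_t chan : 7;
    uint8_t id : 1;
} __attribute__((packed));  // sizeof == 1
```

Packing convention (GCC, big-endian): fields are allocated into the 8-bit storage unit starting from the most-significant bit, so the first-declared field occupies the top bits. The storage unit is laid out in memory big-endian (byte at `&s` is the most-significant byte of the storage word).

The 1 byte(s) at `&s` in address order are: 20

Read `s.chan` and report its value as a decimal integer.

[0]=0x20 (big-endian) → word 0x20
chan [1+:7] = (word>>1) & 0x7f = 16  ←
id [0+:1] = (word>>0) & 0x1 = 0
chan signed 7b, MSB=0: value = 16

16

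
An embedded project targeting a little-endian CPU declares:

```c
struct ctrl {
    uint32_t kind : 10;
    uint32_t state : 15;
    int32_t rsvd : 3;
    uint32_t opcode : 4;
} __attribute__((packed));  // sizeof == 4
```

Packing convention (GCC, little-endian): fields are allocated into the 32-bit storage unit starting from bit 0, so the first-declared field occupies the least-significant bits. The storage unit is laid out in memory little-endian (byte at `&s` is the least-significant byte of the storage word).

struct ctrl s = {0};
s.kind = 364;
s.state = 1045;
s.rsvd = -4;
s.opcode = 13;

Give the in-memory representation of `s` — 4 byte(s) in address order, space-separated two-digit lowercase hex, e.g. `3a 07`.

[0+:10] kind=364 & 0x3ff = 0x16c; word=0x0000016c
[10+:15] state=1045 & 0x7fff = 0x415; word=0x0010556c
[25+:3] rsvd=-4 & 0x7 = 0x4; word=0x0810556c
[28+:4] opcode=13 & 0xf = 0xd; word=0xd810556c
word = 0xd810556c → little-endian bytes:
  [0]=0x6c  [1]=0x55  [2]=0x10  [3]=0xd8

6c 55 10 d8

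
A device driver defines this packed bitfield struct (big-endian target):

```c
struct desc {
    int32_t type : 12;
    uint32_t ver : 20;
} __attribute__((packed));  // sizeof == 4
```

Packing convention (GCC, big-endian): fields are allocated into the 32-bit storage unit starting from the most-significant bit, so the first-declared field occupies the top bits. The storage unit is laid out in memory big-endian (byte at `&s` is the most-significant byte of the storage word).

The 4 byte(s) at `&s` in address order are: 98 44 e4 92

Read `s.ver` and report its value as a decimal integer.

[0]=0x98 [1]=0x44 [2]=0xe4 [3]=0x92 (big-endian) → word 0x9844e492
type:12 @ bit 20 → (0x9844e492>>20)&0xfff = 0x984
ver:20 @ bit 0 → (0x9844e492>>0)&0xfffff = 0x4e492  ←

320658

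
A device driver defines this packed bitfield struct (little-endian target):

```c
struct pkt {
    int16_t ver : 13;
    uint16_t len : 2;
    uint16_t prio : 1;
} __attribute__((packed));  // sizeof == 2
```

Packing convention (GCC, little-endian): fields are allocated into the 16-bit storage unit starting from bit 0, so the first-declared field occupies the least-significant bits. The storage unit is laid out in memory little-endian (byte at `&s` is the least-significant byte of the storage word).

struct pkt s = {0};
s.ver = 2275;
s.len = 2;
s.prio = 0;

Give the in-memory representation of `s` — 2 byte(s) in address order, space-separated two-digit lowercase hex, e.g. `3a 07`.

ver:13 = 2275 → 0x8e3 << 0 → word 0x08e3
len:2 = 2 → 0x2 << 13 → word 0x48e3
prio:1 = 0 → 0x0 << 15 → word 0x48e3
word = 0x48e3 → little-endian bytes:
  [0]=0xe3  [1]=0x48

e3 48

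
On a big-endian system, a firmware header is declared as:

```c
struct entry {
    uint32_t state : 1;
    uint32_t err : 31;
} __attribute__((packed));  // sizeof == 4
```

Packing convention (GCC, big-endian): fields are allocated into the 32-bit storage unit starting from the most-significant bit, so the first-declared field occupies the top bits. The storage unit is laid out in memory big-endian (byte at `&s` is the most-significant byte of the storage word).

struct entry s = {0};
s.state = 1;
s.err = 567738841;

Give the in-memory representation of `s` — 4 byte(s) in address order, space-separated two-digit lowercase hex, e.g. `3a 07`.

state (1b) val=1 bits=0x1 at bit 31: 0x80000000
err (31b) val=567738841 bits=0x21d701d9 at bit 0: 0xa1d701d9
word = 0xa1d701d9 → big-endian bytes:
  [0]=0xa1  [1]=0xd7  [2]=0x01  [3]=0xd9

a1 d7 01 d9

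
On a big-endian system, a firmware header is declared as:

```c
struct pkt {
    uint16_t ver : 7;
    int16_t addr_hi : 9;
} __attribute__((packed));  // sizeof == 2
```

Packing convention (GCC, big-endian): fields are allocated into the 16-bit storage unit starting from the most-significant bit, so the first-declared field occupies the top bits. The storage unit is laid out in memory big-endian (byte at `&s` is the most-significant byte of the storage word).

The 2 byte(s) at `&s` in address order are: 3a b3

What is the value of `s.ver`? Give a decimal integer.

29

[0]=0x3a [1]=0xb3 (big-endian) → word 0x3ab3
ver [9+:7] = (word>>9) & 0x7f = 29  ←
addr_hi [0+:9] = (word>>0) & 0x1ff = 179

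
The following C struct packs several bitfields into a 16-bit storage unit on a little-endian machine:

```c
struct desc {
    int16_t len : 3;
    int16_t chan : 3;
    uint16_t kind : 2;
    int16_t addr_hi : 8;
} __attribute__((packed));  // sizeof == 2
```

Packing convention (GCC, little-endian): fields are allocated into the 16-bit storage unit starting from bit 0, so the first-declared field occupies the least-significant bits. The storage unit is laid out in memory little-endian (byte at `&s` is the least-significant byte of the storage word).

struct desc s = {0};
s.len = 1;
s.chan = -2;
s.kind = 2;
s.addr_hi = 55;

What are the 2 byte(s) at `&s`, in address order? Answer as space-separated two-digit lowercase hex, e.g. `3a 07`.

[0+:3] len=1 & 0x7 = 0x1; word=0x0001
[3+:3] chan=-2 & 0x7 = 0x6; word=0x0031
[6+:2] kind=2 & 0x3 = 0x2; word=0x00b1
[8+:8] addr_hi=55 & 0xff = 0x37; word=0x37b1
word = 0x37b1 → little-endian bytes:
  [0]=0xb1  [1]=0x37

b1 37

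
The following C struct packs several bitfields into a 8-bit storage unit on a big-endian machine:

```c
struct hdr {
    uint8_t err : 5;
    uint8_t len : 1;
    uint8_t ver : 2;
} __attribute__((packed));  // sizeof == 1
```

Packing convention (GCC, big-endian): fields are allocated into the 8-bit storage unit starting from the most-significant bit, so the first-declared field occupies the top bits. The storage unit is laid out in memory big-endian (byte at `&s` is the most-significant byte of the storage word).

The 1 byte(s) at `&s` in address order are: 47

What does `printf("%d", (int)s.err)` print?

[0]=0x47 (big-endian) → word 0x47
err [3+:5] = (word>>3) & 0x1f = 8  ←
len [2+:1] = (word>>2) & 0x1 = 1
ver [0+:2] = (word>>0) & 0x3 = 3

8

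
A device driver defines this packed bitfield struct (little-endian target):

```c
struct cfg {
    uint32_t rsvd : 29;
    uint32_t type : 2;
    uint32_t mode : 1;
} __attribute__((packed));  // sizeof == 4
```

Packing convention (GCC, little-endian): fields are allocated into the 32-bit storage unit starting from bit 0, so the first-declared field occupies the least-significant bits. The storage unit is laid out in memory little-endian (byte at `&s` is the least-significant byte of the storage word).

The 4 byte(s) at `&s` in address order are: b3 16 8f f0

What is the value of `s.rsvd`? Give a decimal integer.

[0]=0xb3 [1]=0x16 [2]=0x8f [3]=0xf0 (little-endian) → word 0xf08f16b3
rsvd [0+:29] = (word>>0) & 0x1fffffff = 277812915  ←
type [29+:2] = (word>>29) & 0x3 = 3
mode [31+:1] = (word>>31) & 0x1 = 1

277812915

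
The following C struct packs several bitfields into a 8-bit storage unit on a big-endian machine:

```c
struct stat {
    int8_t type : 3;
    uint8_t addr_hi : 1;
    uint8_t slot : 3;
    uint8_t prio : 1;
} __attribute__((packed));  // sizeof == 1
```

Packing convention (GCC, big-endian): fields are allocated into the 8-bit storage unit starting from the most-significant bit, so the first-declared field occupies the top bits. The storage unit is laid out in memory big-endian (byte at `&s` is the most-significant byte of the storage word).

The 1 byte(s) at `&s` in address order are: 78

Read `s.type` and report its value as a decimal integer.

[0]=0x78 (big-endian) → word 0x78
type [5+:3] = (word>>5) & 0x7 = 3  ←
addr_hi [4+:1] = (word>>4) & 0x1 = 1
slot [1+:3] = (word>>1) & 0x7 = 4
prio [0+:1] = (word>>0) & 0x1 = 0
type signed 3b, MSB=0: value = 3

3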